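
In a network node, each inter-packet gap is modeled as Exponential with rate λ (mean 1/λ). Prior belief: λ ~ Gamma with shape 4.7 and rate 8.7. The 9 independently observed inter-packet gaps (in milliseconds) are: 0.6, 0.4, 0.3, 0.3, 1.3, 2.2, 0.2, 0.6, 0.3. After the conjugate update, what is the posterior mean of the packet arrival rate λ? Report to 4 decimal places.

0.9195

With a Gamma(shape α, rate β) prior on the exponential rate λ, the posterior after n observations with total T = Σxᵢ is Gamma(α+n, β+T).
Sum of observations T = 6.2 milliseconds; n = 9.
Posterior: Gamma(4.7+9, 8.7+6.2) = Gamma(13.7, 14.9).
Posterior mean of λ = α/β = 13.7/14.9 = 0.9195.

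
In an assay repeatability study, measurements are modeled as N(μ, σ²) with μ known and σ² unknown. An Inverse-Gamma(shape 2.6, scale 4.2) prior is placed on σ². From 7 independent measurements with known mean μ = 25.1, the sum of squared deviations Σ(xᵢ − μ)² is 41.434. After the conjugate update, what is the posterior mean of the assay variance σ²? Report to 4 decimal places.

With known mean μ and an Inverse-Gamma(α, β) prior on σ², the Normal likelihood is conjugate: posterior is Inv-Gamma(α + n/2, β + Σ(xᵢ−μ)²/2).
Posterior: Inv-Gamma(2.6 + 7/2, 4.2 + 41.434/2) = Inv-Gamma(6.10, 24.9170).
E[σ²|data] = β/(α−1) = 24.9170/5.10 = 4.8857.

4.8857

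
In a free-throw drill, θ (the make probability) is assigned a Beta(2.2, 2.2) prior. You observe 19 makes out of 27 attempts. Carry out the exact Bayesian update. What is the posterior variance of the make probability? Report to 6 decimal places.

0.006769

The Beta prior is conjugate to a Binomial/Bernoulli likelihood; the update adds successes to α and failures to β.
Posterior: Beta(α+k, β+n−k) = Beta(2.2+19, 2.2+8) = Beta(21.2, 10.2).
Var = αβ/((α+β)²(α+β+1)) = 21.2·10.2/(31.4²·32.4) = 0.006769.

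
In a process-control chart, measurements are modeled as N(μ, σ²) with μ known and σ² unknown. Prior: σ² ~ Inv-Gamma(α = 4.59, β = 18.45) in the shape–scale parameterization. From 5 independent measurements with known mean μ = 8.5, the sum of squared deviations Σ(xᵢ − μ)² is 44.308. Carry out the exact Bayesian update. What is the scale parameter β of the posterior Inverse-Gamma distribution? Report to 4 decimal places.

40.6040

With known mean μ and an Inverse-Gamma(α, β) prior on σ², the Normal likelihood is conjugate: posterior is Inv-Gamma(α + n/2, β + Σ(xᵢ−μ)²/2).
Posterior: Inv-Gamma(4.59 + 5/2, 18.45 + 44.308/2) = Inv-Gamma(7.09, 40.6040).
Posterior β = 40.6040.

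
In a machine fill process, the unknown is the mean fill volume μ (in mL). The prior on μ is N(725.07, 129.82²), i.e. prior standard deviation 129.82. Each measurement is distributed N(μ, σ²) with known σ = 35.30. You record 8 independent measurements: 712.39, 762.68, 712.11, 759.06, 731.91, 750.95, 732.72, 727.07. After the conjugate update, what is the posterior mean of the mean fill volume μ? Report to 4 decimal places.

For Normal data with known variance σ², a Normal(μ₀, σ₀²) prior on μ is conjugate. Posterior precision = 1/σ₀² + n/σ²; posterior mean is the precision-weighted average of μ₀ and x̄.
Σxᵢ = 712.39 + 762.68 + 712.11 + 759.06 + 731.91 + 750.95 + 732.72 + 727.07 = 5888.89, so n·x̄ = 5888.89.
σ₀² = 129.82² = 16853.2324, σ² = 35.30² = 1246.09; σ² + n·σ₀² = 1246.09 + 8·16853.2324 = 136071.9492.
Posterior mean = (μ₀/σ₀² + n·x̄/σ²)/(1/σ₀² + n/σ²) = (σ²·μ₀ + σ₀²·n·x̄)/(σ² + n·σ₀²) = (1246.09·725.07 + 16853.2324·5888.89)/136071.9492 = 100150334.224336/136071.9492 = 736.0101.

736.0101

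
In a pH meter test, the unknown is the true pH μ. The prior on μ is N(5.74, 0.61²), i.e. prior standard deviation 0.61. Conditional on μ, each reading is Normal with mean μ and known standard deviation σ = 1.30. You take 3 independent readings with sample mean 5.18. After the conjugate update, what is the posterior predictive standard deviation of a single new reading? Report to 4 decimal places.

For Normal data with known variance σ², a Normal(μ₀, σ₀²) prior on μ is conjugate. Posterior precision = 1/σ₀² + n/σ²; posterior mean is the precision-weighted average of μ₀ and x̄.
σ₀² = 0.61² = 0.3721, σ² = 1.30² = 1.69; σ² + n·σ₀² = 1.69 + 3·0.3721 = 2.8063.
Posterior precision = 1/σ₀² + n/σ² = 1/0.3721 + 3/1.69 = (σ² + n·σ₀²)/(σ₀²σ²) = 2.8063/(0.3721·1.69); posterior variance σₙ² = σ₀²σ²/(σ² + n·σ₀²) = 0.3721·1.69/2.8063 = 0.224085.
Predictive variance for one new observation = σₙ² + σ² = 0.3721·1.69/2.8063 + 1.69 = σ²·(σ₀² + 2.8063)/2.8063 = 1.69·3.1784/2.8063 = 1.914085; SD = √(1.69·3.1784/2.8063) = 1.3835.

1.3835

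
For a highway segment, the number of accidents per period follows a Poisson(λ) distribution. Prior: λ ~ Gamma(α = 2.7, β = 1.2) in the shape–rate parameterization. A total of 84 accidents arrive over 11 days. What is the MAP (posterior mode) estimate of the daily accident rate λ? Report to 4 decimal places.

7.0246

With a Gamma(shape α, rate β) prior, the Poisson likelihood is conjugate: the posterior is Gamma(α + ΣXᵢ, β + n).
Posterior: Gamma(α+S, β+n) = Gamma(2.7+84, 1.2+11) = Gamma(86.7, 12.2).
Mode of Gamma(α,β) for α≥1 is (α−1)/β = 85.7/12.2 = 7.0246.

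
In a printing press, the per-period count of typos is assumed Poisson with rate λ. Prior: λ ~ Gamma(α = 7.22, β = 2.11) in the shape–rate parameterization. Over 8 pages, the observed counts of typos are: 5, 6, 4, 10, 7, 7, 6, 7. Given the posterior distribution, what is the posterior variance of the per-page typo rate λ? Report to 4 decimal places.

With a Gamma(shape α, rate β) prior, the Poisson likelihood is conjugate: the posterior is Gamma(α + ΣXᵢ, β + n).
Sum of counts S = 52 over n = 8 pages.
Posterior: Gamma(α+S, β+n) = Gamma(7.22+52, 2.11+8) = Gamma(59.22, 10.11).
Var = α/β² = 59.22/10.11² = 0.5794.

0.5794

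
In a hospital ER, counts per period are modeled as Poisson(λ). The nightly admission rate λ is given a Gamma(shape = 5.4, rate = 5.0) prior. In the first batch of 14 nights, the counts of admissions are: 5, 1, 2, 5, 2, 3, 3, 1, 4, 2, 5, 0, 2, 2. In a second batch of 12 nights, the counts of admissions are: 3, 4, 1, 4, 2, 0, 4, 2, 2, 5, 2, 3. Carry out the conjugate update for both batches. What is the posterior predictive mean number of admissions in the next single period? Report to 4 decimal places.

With a Gamma(shape α, rate β) prior, the Poisson likelihood is conjugate: the posterior is Gamma(α + ΣXᵢ, β + n).
Batch 1: sum of counts S = 37 over n = 14 nights.
After batch 1: Gamma(α+S, β+n) = Gamma(5.4+37, 5.0+14) = Gamma(42.4, 19.0).
Batch 2: sum of counts S = 32 over n = 12 nights.
After batch 2: Gamma(α+S, β+n) = Gamma(42.4+32, 19.0+12) = Gamma(74.4, 31.0).
The predictive distribution for one future period is NegBinom with mean α/β = 2.4000.

2.4000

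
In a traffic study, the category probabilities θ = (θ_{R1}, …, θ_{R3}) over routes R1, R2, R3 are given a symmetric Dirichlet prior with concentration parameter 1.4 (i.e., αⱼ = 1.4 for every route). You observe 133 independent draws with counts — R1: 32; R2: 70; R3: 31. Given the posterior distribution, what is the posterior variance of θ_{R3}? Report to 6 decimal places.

The Dirichlet prior is conjugate to the Multinomial likelihood: each posterior αⱼ = prior αⱼ + observed count nⱼ.
Posterior concentration: (33.4, 71.4, 32.4), total = 137.2.
Var[θ_j] = α_j(Σα−α_j)/((Σα)²(Σα+1)) = 32.4·104.8/(137.2²·138.2) = 0.001305.

0.001305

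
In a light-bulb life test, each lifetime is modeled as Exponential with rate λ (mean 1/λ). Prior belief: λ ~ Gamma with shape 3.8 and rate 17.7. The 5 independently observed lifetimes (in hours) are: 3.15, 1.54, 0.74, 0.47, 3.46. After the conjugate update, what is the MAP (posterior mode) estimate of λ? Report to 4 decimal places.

With a Gamma(shape α, rate β) prior on the exponential rate λ, the posterior after n observations with total T = Σxᵢ is Gamma(α+n, β+T).
Sum of observations T = 9.36 hours; n = 5.
Posterior: Gamma(3.8+5, 17.7+9.36) = Gamma(8.8, 27.06).
Mode = (α−1)/β = 0.2882.

0.2882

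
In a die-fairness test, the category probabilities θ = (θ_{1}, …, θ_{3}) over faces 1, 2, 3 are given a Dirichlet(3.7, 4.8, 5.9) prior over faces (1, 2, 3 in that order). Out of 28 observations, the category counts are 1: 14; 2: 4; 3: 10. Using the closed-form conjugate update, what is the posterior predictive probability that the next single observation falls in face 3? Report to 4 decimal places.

The Dirichlet prior is conjugate to the Multinomial likelihood: each posterior αⱼ = prior αⱼ + observed count nⱼ.
Posterior concentration: (17.7, 8.8, 15.9), total = 42.4.
P(next = 3 | data) = α_{3}/Σα = 0.3750.

0.3750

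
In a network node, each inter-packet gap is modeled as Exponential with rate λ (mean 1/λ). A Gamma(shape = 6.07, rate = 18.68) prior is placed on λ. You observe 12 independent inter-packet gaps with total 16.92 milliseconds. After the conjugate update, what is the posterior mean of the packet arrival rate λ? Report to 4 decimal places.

With a Gamma(shape α, rate β) prior on the exponential rate λ, the posterior after n observations with total T = Σxᵢ is Gamma(α+n, β+T).
Posterior: Gamma(6.07+12, 18.68+16.92) = Gamma(18.07, 35.60).
Posterior mean of λ = α/β = 18.07/35.60 = 0.5076.

0.5076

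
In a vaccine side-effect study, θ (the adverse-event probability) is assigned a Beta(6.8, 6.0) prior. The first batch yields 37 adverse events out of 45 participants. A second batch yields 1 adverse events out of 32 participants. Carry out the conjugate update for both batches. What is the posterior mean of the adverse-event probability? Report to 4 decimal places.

0.4989

The Beta prior is conjugate to a Binomial/Bernoulli likelihood; the update adds successes to α and failures to β.
After batch 1: Beta(6.8+37, 6.0+8) = Beta(43.8, 14.0).
After batch 2: Beta(43.8+1, 14.0+31) = Beta(44.8, 45.0).
Posterior mean = α/(α+β) = 44.8/89.8 = 0.4989.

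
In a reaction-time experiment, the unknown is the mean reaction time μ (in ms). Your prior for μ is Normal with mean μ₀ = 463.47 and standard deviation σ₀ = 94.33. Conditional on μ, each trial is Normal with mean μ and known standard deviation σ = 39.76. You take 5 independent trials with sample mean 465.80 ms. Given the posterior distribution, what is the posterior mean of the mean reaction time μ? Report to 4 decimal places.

For Normal data with known variance σ², a Normal(μ₀, σ₀²) prior on μ is conjugate. Posterior precision = 1/σ₀² + n/σ²; posterior mean is the precision-weighted average of μ₀ and x̄.
n·x̄ = 5·465.80 = 2329.
σ₀² = 94.33² = 8898.1489, σ² = 39.76² = 1580.8576; σ² + n·σ₀² = 1580.8576 + 5·8898.1489 = 46071.6021.
Posterior mean = (μ₀/σ₀² + n·x̄/σ²)/(1/σ₀² + n/σ²) = (σ²·μ₀ + σ₀²·n·x̄)/(σ² + n·σ₀²) = (1580.8576·463.47 + 8898.1489·2329)/46071.6021 = 21456468.859972/46071.6021 = 465.7201.

465.7201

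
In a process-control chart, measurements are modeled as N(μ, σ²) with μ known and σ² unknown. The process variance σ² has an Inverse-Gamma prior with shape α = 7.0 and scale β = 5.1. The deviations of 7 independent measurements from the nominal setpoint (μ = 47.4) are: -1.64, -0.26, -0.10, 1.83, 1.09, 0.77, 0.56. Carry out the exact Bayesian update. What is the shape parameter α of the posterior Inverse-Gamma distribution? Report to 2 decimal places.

With known mean μ and an Inverse-Gamma(α, β) prior on σ², the Normal likelihood is conjugate: posterior is Inv-Gamma(α + n/2, β + Σ(xᵢ−μ)²/2).
Σ(xᵢ−μ)² = (-1.64)² + (-0.26)² + (-0.10)² + (1.83)² + (1.09)² + (0.77)² + (0.56)² = 8.2107.
Posterior: Inv-Gamma(7.0 + 7/2, 5.1 + 8.2107/2) = Inv-Gamma(10.50, 9.20535).
Posterior α = 10.50.

10.50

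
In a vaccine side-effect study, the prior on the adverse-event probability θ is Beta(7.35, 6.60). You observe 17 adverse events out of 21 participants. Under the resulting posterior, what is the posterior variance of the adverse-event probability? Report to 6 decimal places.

0.005878

The Beta prior is conjugate to a Binomial/Bernoulli likelihood; the update adds successes to α and failures to β.
Posterior: Beta(α+k, β+n−k) = Beta(7.35+17, 6.60+4) = Beta(24.35, 10.60).
Var = αβ/((α+β)²(α+β+1)) = 24.35·10.60/(34.95²·35.95) = 0.005878.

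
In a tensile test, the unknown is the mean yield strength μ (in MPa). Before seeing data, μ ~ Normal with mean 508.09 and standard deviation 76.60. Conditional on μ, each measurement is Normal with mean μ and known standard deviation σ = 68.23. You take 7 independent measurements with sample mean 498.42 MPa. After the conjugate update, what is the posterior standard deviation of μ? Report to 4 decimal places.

24.4406

For Normal data with known variance σ², a Normal(μ₀, σ₀²) prior on μ is conjugate. Posterior precision = 1/σ₀² + n/σ²; posterior mean is the precision-weighted average of μ₀ and x̄.
σ₀² = 76.60² = 5867.56, σ² = 68.23² = 4655.3329; σ² + n·σ₀² = 4655.3329 + 7·5867.56 = 45728.2529.
Posterior precision = 1/σ₀² + n/σ² = 1/5867.56 + 7/4655.3329 = (σ² + n·σ₀²)/(σ₀²σ²) = 45728.2529/(5867.56·4655.3329); posterior variance σₙ² = σ₀²σ²/(σ² + n·σ₀²) = 5867.56·4655.3329/45728.2529 = 597.342854.
Posterior SD = √σₙ² = √(5867.56·4655.3329/45728.2529) = 24.4406.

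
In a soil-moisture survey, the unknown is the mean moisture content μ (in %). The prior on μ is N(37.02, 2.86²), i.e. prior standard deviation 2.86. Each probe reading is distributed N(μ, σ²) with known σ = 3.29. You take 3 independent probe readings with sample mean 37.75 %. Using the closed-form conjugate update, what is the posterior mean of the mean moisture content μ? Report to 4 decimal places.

37.5266

For Normal data with known variance σ², a Normal(μ₀, σ₀²) prior on μ is conjugate. Posterior precision = 1/σ₀² + n/σ²; posterior mean is the precision-weighted average of μ₀ and x̄.
n·x̄ = 3·37.75 = 113.25.
σ₀² = 2.86² = 8.1796, σ² = 3.29² = 10.8241; σ² + n·σ₀² = 10.8241 + 3·8.1796 = 35.3629.
Posterior mean = (μ₀/σ₀² + n·x̄/σ²)/(1/σ₀² + n/σ²) = (σ²·μ₀ + σ₀²·n·x̄)/(σ² + n·σ₀²) = (10.8241·37.02 + 8.1796·113.25)/35.3629 = 1327.047882/35.3629 = 37.5266.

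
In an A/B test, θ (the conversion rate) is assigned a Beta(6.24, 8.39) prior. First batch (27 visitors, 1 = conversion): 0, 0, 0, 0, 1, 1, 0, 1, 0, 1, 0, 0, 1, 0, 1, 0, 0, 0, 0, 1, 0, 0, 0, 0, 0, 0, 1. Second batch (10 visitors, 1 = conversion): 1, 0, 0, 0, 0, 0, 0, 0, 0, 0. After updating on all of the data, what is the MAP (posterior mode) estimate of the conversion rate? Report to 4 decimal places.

The Beta prior is conjugate to a Binomial/Bernoulli likelihood; the update adds successes to α and failures to β.
After batch 1: Beta(6.24+8, 8.39+19) = Beta(14.24, 27.39).
After batch 2: Beta(14.24+1, 27.39+9) = Beta(15.24, 36.39).
Mode of Beta(a,b) for a,b>1 is (a−1)/(a+b−2) = 14.24/49.63 = 0.2869.

0.2869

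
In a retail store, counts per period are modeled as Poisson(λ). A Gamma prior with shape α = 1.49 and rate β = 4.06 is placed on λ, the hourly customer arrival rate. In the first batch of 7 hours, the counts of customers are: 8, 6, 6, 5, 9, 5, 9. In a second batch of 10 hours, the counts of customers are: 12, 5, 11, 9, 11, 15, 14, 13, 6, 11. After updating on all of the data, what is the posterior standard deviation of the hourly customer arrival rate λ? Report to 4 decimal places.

With a Gamma(shape α, rate β) prior, the Poisson likelihood is conjugate: the posterior is Gamma(α + ΣXᵢ, β + n).
Batch 1: sum of counts S = 48 over n = 7 hours.
After batch 1: Gamma(α+S, β+n) = Gamma(1.49+48, 4.06+7) = Gamma(49.49, 11.06).
Batch 2: sum of counts S = 107 over n = 10 hours.
After batch 2: Gamma(α+S, β+n) = Gamma(49.49+107, 11.06+10) = Gamma(156.49, 21.06).
SD = √α/β = √156.49/21.06 = 0.5940.

0.5940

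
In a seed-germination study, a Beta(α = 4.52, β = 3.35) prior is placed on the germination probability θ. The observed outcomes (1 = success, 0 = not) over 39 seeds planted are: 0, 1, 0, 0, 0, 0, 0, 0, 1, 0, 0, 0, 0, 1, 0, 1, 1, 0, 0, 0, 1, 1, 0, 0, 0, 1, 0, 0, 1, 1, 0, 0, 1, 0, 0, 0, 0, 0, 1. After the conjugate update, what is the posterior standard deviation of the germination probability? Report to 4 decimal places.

The Beta prior is conjugate to a Binomial/Bernoulli likelihood; the update adds successes to α and failures to β.
Posterior: Beta(α+k, β+n−k) = Beta(4.52+12, 3.35+27) = Beta(16.52, 30.35).
Var = αβ/((α+β)²(α+β+1)) = 16.52·30.35/(46.87²·47.87) = 0.00476777; SD = √0.00476777 = 0.0690.

0.0690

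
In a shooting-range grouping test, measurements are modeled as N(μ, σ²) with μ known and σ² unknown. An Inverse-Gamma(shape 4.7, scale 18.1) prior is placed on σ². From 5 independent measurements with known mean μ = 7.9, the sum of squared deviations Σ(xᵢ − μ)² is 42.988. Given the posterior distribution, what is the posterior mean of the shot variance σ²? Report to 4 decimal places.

6.3861

With known mean μ and an Inverse-Gamma(α, β) prior on σ², the Normal likelihood is conjugate: posterior is Inv-Gamma(α + n/2, β + Σ(xᵢ−μ)²/2).
Posterior: Inv-Gamma(4.7 + 5/2, 18.1 + 42.988/2) = Inv-Gamma(7.20, 39.5940).
E[σ²|data] = β/(α−1) = 39.5940/6.20 = 6.3861.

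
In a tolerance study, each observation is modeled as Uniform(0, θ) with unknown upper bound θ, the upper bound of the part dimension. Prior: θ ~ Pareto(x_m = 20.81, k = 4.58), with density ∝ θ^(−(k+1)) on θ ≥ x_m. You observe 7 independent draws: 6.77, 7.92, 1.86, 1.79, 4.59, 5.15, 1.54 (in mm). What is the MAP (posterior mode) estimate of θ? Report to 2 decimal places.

A Pareto(scale x_m, shape k) prior on the upper bound θ of Uniform(0, θ) is conjugate: posterior is Pareto(max(x_m, max xᵢ), k + n).
Sample maximum = 7.92; prior scale x_m = 20.81 → posterior scale = max = 20.81.
Posterior shape = 4.58 + 7 = 11.58.
The Pareto density is decreasing on [x_m, ∞), so the mode is x_m = 20.81.

20.81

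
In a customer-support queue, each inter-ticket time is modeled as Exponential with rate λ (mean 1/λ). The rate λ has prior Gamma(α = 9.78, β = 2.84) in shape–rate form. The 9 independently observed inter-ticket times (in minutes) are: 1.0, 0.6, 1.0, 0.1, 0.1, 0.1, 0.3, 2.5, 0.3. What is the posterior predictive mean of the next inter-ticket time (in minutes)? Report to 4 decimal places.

0.4972

With a Gamma(shape α, rate β) prior on the exponential rate λ, the posterior after n observations with total T = Σxᵢ is Gamma(α+n, β+T).
Sum of observations T = 6.0 minutes; n = 9.
Posterior: Gamma(9.78+9, 2.84+6.0) = Gamma(18.78, 8.84).
The predictive distribution for the next observation is Lomax; its mean is β/(α−1) = 8.84/17.78 = 0.4972.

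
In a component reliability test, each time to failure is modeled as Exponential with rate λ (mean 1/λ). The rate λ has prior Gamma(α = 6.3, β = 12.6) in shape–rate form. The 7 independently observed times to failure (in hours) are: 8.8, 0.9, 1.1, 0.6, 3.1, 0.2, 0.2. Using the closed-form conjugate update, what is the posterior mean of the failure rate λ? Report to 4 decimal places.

With a Gamma(shape α, rate β) prior on the exponential rate λ, the posterior after n observations with total T = Σxᵢ is Gamma(α+n, β+T).
Sum of observations T = 14.9 hours; n = 7.
Posterior: Gamma(6.3+7, 12.6+14.9) = Gamma(13.3, 27.5).
Posterior mean of λ = α/β = 13.3/27.5 = 0.4836.

0.4836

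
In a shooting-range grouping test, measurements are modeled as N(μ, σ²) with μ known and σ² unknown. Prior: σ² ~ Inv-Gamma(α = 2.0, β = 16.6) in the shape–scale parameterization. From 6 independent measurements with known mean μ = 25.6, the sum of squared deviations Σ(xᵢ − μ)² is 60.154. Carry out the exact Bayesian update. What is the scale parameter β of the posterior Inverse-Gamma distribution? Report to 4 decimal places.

With known mean μ and an Inverse-Gamma(α, β) prior on σ², the Normal likelihood is conjugate: posterior is Inv-Gamma(α + n/2, β + Σ(xᵢ−μ)²/2).
Posterior: Inv-Gamma(2.0 + 6/2, 16.6 + 60.154/2) = Inv-Gamma(5.00, 46.6770).
Posterior β = 46.6770.

46.6770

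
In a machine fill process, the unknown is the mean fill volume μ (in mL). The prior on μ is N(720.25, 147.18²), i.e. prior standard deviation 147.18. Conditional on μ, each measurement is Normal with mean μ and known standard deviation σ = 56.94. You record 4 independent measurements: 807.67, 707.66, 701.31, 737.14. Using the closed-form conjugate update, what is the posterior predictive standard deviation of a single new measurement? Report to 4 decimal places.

For Normal data with known variance σ², a Normal(μ₀, σ₀²) prior on μ is conjugate. Posterior precision = 1/σ₀² + n/σ²; posterior mean is the precision-weighted average of μ₀ and x̄.
σ₀² = 147.18² = 21661.9524, σ² = 56.94² = 3242.1636; σ² + n·σ₀² = 3242.1636 + 4·21661.9524 = 89889.9732.
Posterior precision = 1/σ₀² + n/σ² = 1/21661.9524 + 4/3242.1636 = (σ² + n·σ₀²)/(σ₀²σ²) = 89889.9732/(21661.9524·3242.1636); posterior variance σₙ² = σ₀²σ²/(σ² + n·σ₀²) = 21661.9524·3242.1636/89889.9732 = 781.306202.
Predictive variance for one new observation = σₙ² + σ² = 21661.9524·3242.1636/89889.9732 + 3242.1636 = σ²·(σ₀² + 89889.9732)/89889.9732 = 3242.1636·111551.9256/89889.9732 = 4023.469802; SD = √(3242.1636·111551.9256/89889.9732) = 63.4308.

63.4308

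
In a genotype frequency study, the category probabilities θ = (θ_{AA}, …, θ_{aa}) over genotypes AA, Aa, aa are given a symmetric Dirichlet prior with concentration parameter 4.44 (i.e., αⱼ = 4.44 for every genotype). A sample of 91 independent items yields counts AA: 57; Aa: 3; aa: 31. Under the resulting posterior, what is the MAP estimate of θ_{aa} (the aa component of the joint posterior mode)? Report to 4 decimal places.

0.3399

The Dirichlet prior is conjugate to the Multinomial likelihood: each posterior αⱼ = prior αⱼ + observed count nⱼ.
Posterior concentration: (61.44, 7.44, 35.44), total = 104.32.
Joint mode component: (α_{aa}−1)/(Σα−K) = 34.44/101.32 = 0.3399.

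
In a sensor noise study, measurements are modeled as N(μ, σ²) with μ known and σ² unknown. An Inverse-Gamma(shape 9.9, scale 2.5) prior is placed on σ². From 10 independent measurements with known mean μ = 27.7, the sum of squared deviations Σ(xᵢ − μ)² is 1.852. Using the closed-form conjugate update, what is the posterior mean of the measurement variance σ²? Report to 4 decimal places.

With known mean μ and an Inverse-Gamma(α, β) prior on σ², the Normal likelihood is conjugate: posterior is Inv-Gamma(α + n/2, β + Σ(xᵢ−μ)²/2).
Posterior: Inv-Gamma(9.9 + 10/2, 2.5 + 1.852/2) = Inv-Gamma(14.90, 3.4260).
E[σ²|data] = β/(α−1) = 3.4260/13.90 = 0.2465.

0.2465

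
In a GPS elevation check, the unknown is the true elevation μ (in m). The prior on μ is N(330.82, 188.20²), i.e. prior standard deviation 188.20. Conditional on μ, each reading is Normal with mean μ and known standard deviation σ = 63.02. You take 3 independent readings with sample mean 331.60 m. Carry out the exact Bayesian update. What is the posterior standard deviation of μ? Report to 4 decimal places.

For Normal data with known variance σ², a Normal(μ₀, σ₀²) prior on μ is conjugate. Posterior precision = 1/σ₀² + n/σ²; posterior mean is the precision-weighted average of μ₀ and x̄.
σ₀² = 188.20² = 35419.24, σ² = 63.02² = 3971.5204; σ² + n·σ₀² = 3971.5204 + 3·35419.24 = 110229.2404.
Posterior precision = 1/σ₀² + n/σ² = 1/35419.24 + 3/3971.5204 = (σ² + n·σ₀²)/(σ₀²σ²) = 110229.2404/(35419.24·3971.5204); posterior variance σₙ² = σ₀²σ²/(σ² + n·σ₀²) = 35419.24·3971.5204/110229.2404 = 1276.142643.
Posterior SD = √σₙ² = √(35419.24·3971.5204/110229.2404) = 35.7231.

35.7231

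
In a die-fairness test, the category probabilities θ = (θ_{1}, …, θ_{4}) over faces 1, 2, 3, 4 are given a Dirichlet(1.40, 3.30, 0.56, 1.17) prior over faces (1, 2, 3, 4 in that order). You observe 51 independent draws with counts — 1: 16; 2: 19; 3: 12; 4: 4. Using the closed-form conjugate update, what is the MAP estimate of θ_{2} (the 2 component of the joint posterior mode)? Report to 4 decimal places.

0.3987

The Dirichlet prior is conjugate to the Multinomial likelihood: each posterior αⱼ = prior αⱼ + observed count nⱼ.
Posterior concentration: (17.40, 22.30, 12.56, 5.17), total = 57.43.
Joint mode component: (α_{2}−1)/(Σα−K) = 21.30/53.43 = 0.3987.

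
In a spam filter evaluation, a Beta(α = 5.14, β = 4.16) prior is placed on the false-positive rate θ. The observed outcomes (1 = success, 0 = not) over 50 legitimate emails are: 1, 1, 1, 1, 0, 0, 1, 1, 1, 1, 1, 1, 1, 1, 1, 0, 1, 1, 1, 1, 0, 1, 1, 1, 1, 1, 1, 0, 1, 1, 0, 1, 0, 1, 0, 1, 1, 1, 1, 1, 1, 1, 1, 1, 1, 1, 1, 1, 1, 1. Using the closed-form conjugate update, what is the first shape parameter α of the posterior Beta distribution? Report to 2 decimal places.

The Beta prior is conjugate to a Binomial/Bernoulli likelihood; the update adds successes to α and failures to β.
Posterior: Beta(α+k, β+n−k) = Beta(5.14+42, 4.16+8) = Beta(47.14, 12.16).
Posterior α = 47.14.

47.14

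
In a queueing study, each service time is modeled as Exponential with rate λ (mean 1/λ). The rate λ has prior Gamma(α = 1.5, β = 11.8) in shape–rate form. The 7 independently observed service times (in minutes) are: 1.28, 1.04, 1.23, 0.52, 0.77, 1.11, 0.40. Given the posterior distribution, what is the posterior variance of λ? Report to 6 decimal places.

With a Gamma(shape α, rate β) prior on the exponential rate λ, the posterior after n observations with total T = Σxᵢ is Gamma(α+n, β+T).
Sum of observations T = 6.35 minutes; n = 7.
Posterior: Gamma(1.5+7, 11.8+6.35) = Gamma(8.5, 18.15).
Var = α/β² = 0.025803.

0.025803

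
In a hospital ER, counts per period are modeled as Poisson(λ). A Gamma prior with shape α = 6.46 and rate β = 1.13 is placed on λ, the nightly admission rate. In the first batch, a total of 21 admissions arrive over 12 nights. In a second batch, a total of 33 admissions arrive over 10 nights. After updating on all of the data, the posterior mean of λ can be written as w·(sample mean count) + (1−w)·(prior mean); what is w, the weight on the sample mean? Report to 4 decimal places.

0.9511

With a Gamma(shape α, rate β) prior, the Poisson likelihood is conjugate: the posterior is Gamma(α + ΣXᵢ, β + n).
Total number of nights: n = 12 + 10 = 22.
Posterior mean = (α₀+S)/(β₀+n) = [n/(β₀+n)]·(S/n) + [β₀/(β₀+n)]·(α₀/β₀), so only n and β₀ enter the weight.
Weight on data w = n/(β₀+n) = 22/(1.13+22) = 22/23.13 = 0.9511.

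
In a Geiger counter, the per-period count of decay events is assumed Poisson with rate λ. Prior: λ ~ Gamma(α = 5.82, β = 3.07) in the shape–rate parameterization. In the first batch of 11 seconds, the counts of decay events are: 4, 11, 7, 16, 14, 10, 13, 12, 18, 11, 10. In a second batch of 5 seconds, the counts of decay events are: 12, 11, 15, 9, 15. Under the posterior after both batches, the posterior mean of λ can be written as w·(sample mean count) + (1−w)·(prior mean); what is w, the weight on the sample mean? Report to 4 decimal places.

With a Gamma(shape α, rate β) prior, the Poisson likelihood is conjugate: the posterior is Gamma(α + ΣXᵢ, β + n).
Total number of seconds: n = 11 + 5 = 16.
Posterior mean = (α₀+S)/(β₀+n) = [n/(β₀+n)]·(S/n) + [β₀/(β₀+n)]·(α₀/β₀), so only n and β₀ enter the weight.
Weight on data w = n/(β₀+n) = 16/(3.07+16) = 16/19.07 = 0.8390.

0.8390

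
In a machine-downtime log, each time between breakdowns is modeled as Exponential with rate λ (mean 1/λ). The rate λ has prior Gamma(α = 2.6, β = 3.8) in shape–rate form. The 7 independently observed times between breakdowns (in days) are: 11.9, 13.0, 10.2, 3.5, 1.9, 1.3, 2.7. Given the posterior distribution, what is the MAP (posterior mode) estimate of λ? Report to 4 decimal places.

0.1781

With a Gamma(shape α, rate β) prior on the exponential rate λ, the posterior after n observations with total T = Σxᵢ is Gamma(α+n, β+T).
Sum of observations T = 44.5 days; n = 7.
Posterior: Gamma(2.6+7, 3.8+44.5) = Gamma(9.6, 48.3).
Mode = (α−1)/β = 0.1781.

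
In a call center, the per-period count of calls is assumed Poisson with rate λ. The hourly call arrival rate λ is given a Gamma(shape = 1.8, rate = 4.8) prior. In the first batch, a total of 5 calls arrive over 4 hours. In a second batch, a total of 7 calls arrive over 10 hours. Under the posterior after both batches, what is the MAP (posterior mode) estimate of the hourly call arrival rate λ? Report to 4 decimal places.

With a Gamma(shape α, rate β) prior, the Poisson likelihood is conjugate: the posterior is Gamma(α + ΣXᵢ, β + n).
After batch 1: Gamma(α+S, β+n) = Gamma(1.8+5, 4.8+4) = Gamma(6.8, 8.8).
After batch 2: Gamma(α+S, β+n) = Gamma(6.8+7, 8.8+10) = Gamma(13.8, 18.8).
Mode of Gamma(α,β) for α≥1 is (α−1)/β = 12.8/18.8 = 0.6809.

0.6809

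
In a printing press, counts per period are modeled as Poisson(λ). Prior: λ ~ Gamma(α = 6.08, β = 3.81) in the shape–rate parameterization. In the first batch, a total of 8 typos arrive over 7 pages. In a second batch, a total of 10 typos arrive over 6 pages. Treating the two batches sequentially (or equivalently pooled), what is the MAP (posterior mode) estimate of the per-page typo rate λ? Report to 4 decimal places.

With a Gamma(shape α, rate β) prior, the Poisson likelihood is conjugate: the posterior is Gamma(α + ΣXᵢ, β + n).
After batch 1: Gamma(α+S, β+n) = Gamma(6.08+8, 3.81+7) = Gamma(14.08, 10.81).
After batch 2: Gamma(α+S, β+n) = Gamma(14.08+10, 10.81+6) = Gamma(24.08, 16.81).
Mode of Gamma(α,β) for α≥1 is (α−1)/β = 23.08/16.81 = 1.3730.

1.3730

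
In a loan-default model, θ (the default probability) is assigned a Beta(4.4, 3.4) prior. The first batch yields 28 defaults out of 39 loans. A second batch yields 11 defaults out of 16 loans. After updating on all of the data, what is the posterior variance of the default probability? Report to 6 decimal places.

The Beta prior is conjugate to a Binomial/Bernoulli likelihood; the update adds successes to α and failures to β.
After batch 1: Beta(4.4+28, 3.4+11) = Beta(32.4, 14.4).
After batch 2: Beta(32.4+11, 14.4+5) = Beta(43.4, 19.4).
Var = αβ/((α+β)²(α+β+1)) = 43.4·19.4/(62.8²·63.8) = 0.003346.

0.003346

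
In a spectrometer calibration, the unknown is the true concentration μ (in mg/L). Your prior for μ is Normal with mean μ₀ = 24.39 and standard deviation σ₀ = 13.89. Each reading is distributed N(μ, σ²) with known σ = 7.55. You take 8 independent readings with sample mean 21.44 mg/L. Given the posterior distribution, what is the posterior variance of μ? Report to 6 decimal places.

6.871535

For Normal data with known variance σ², a Normal(μ₀, σ₀²) prior on μ is conjugate. Posterior precision = 1/σ₀² + n/σ²; posterior mean is the precision-weighted average of μ₀ and x̄.
σ₀² = 13.89² = 192.9321, σ² = 7.55² = 57.0025; σ² + n·σ₀² = 57.0025 + 8·192.9321 = 1600.4593.
Posterior precision = 1/σ₀² + n/σ² = 1/192.9321 + 8/57.0025 = (σ² + n·σ₀²)/(σ₀²σ²) = 1600.4593/(192.9321·57.0025); posterior variance σₙ² = σ₀²σ²/(σ² + n·σ₀²) = 192.9321·57.0025/1600.4593 = 6.871535.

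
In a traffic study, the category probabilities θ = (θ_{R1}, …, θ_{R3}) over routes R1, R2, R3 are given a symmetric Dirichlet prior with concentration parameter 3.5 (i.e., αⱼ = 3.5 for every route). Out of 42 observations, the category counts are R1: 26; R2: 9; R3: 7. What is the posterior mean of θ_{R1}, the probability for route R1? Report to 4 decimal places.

0.5619

The Dirichlet prior is conjugate to the Multinomial likelihood: each posterior αⱼ = prior αⱼ + observed count nⱼ.
Posterior concentration: (29.5, 12.5, 10.5), total = 52.5.
E[θ_{R1}|data] = α_{R1}/Σα = 29.5/52.5 = 0.5619.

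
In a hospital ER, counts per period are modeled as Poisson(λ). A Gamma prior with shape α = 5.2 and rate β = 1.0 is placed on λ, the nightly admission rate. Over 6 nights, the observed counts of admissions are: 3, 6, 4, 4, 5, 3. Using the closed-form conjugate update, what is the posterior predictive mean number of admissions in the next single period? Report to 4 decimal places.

With a Gamma(shape α, rate β) prior, the Poisson likelihood is conjugate: the posterior is Gamma(α + ΣXᵢ, β + n).
Sum of counts S = 25 over n = 6 nights.
Posterior: Gamma(α+S, β+n) = Gamma(5.2+25, 1.0+6) = Gamma(30.2, 7.0).
The predictive distribution for one future period is NegBinom with mean α/β = 4.3143.

4.3143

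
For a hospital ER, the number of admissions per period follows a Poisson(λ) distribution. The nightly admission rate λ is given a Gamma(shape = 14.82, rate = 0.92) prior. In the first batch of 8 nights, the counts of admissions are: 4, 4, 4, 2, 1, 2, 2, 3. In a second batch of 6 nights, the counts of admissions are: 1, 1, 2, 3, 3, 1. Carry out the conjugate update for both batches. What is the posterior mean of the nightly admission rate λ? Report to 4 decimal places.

With a Gamma(shape α, rate β) prior, the Poisson likelihood is conjugate: the posterior is Gamma(α + ΣXᵢ, β + n).
Batch 1: sum of counts S = 22 over n = 8 nights.
After batch 1: Gamma(α+S, β+n) = Gamma(14.82+22, 0.92+8) = Gamma(36.82, 8.92).
Batch 2: sum of counts S = 11 over n = 6 nights.
After batch 2: Gamma(α+S, β+n) = Gamma(36.82+11, 8.92+6) = Gamma(47.82, 14.92).
Posterior mean = α/β = 47.82/14.92 = 3.2051.

3.2051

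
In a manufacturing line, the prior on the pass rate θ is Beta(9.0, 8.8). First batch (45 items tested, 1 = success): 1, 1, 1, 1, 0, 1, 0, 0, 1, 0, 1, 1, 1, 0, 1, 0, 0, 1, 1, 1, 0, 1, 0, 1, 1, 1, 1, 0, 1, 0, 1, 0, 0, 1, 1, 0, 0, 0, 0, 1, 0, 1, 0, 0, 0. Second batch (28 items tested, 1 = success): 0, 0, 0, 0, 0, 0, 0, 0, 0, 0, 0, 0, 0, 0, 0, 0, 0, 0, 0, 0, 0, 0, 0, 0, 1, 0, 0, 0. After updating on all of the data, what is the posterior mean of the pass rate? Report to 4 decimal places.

0.3744

The Beta prior is conjugate to a Binomial/Bernoulli likelihood; the update adds successes to α and failures to β.
After batch 1: Beta(9.0+24, 8.8+21) = Beta(33.0, 29.8).
After batch 2: Beta(33.0+1, 29.8+27) = Beta(34.0, 56.8).
Posterior mean = α/(α+β) = 34.0/90.8 = 0.3744.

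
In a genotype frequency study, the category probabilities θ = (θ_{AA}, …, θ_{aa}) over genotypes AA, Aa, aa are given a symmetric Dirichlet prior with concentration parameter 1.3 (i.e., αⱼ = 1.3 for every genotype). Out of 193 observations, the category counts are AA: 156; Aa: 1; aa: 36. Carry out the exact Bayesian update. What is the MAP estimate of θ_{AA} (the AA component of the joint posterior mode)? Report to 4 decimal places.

The Dirichlet prior is conjugate to the Multinomial likelihood: each posterior αⱼ = prior αⱼ + observed count nⱼ.
Posterior concentration: (157.3, 2.3, 37.3), total = 196.9.
Joint mode component: (α_{AA}−1)/(Σα−K) = 156.3/193.9 = 0.8061.

0.8061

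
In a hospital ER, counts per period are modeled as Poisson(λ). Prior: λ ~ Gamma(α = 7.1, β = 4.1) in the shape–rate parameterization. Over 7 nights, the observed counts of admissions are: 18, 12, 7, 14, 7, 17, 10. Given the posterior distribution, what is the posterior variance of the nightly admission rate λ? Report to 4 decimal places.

With a Gamma(shape α, rate β) prior, the Poisson likelihood is conjugate: the posterior is Gamma(α + ΣXᵢ, β + n).
Sum of counts S = 85 over n = 7 nights.
Posterior: Gamma(α+S, β+n) = Gamma(7.1+85, 4.1+7) = Gamma(92.1, 11.1).
Var = α/β² = 92.1/11.1² = 0.7475.

0.7475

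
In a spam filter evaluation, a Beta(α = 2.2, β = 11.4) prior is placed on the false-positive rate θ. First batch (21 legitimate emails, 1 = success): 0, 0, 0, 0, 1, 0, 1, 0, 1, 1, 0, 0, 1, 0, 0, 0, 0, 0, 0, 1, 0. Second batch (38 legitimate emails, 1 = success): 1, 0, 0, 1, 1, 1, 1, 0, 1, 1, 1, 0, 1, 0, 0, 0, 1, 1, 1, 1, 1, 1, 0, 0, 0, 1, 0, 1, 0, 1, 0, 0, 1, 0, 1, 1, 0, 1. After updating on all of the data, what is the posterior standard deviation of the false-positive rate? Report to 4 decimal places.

0.0575

The Beta prior is conjugate to a Binomial/Bernoulli likelihood; the update adds successes to α and failures to β.
After batch 1: Beta(2.2+6, 11.4+15) = Beta(8.2, 26.4).
After batch 2: Beta(8.2+22, 26.4+16) = Beta(30.2, 42.4).
Var = αβ/((α+β)²(α+β+1)) = 30.2·42.4/(72.6²·73.6) = 0.00330082; SD = √0.00330082 = 0.0575.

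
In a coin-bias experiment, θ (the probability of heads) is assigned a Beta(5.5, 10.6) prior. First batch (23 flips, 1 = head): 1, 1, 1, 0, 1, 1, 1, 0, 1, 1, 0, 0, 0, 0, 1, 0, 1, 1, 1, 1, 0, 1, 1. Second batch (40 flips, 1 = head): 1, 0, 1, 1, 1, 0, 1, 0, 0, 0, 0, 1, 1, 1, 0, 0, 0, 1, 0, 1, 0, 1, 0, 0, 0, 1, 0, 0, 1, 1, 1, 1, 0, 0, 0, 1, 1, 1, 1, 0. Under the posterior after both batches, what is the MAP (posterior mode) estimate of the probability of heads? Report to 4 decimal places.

0.5123

The Beta prior is conjugate to a Binomial/Bernoulli likelihood; the update adds successes to α and failures to β.
After batch 1: Beta(5.5+15, 10.6+8) = Beta(20.5, 18.6).
After batch 2: Beta(20.5+20, 18.6+20) = Beta(40.5, 38.6).
Mode of Beta(a,b) for a,b>1 is (a−1)/(a+b−2) = 39.5/77.1 = 0.5123.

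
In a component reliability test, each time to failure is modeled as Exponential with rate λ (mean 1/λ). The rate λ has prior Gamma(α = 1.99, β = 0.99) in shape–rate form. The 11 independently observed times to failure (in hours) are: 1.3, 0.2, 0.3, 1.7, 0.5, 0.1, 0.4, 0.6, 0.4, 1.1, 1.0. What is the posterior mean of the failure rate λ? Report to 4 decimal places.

With a Gamma(shape α, rate β) prior on the exponential rate λ, the posterior after n observations with total T = Σxᵢ is Gamma(α+n, β+T).
Sum of observations T = 7.6 hours; n = 11.
Posterior: Gamma(1.99+11, 0.99+7.6) = Gamma(12.99, 8.59).
Posterior mean of λ = α/β = 12.99/8.59 = 1.5122.

1.5122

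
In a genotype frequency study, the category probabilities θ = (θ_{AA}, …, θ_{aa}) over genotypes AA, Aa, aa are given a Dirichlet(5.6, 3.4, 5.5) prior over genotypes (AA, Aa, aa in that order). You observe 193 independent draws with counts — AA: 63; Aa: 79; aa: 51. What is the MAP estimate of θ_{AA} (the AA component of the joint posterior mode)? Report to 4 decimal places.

0.3306

The Dirichlet prior is conjugate to the Multinomial likelihood: each posterior αⱼ = prior αⱼ + observed count nⱼ.
Posterior concentration: (68.6, 82.4, 56.5), total = 207.5.
Joint mode component: (α_{AA}−1)/(Σα−K) = 67.6/204.5 = 0.3306.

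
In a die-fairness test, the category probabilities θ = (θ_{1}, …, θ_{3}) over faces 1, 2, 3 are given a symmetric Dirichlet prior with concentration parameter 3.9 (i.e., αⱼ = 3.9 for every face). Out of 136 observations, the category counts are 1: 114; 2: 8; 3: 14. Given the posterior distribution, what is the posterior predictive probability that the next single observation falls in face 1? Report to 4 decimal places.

The Dirichlet prior is conjugate to the Multinomial likelihood: each posterior αⱼ = prior αⱼ + observed count nⱼ.
Posterior concentration: (117.9, 11.9, 17.9), total = 147.7.
P(next = 1 | data) = α_{1}/Σα = 0.7982.

0.7982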